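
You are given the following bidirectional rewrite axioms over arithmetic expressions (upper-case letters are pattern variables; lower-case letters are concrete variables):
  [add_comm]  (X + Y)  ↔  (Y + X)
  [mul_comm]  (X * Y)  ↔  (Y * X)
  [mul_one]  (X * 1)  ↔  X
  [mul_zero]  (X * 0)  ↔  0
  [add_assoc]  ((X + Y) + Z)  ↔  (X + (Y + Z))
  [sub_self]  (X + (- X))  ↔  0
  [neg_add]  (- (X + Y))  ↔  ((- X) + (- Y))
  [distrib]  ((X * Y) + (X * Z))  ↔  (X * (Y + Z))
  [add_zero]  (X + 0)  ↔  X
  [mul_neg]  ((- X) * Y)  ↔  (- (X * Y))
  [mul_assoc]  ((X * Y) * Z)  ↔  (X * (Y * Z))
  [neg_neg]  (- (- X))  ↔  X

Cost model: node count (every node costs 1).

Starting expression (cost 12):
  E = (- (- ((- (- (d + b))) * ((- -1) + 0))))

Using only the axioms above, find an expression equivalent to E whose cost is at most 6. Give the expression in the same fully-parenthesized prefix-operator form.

1. [add_zero →] ((- -1) + 0)  →  (- -1);  E = (- (- ((- (- (d + b))) * (- -1))))
2. [neg_neg →] (- (- (d + b)))  →  (d + b);  E = (- (- ((d + b) * (- -1))))
3. [neg_neg →] (- (- ((d + b) * (- -1))))  →  ((d + b) * (- -1));  cost 6 ≤ 6, done

((d + b) * (- -1))   [cost 6]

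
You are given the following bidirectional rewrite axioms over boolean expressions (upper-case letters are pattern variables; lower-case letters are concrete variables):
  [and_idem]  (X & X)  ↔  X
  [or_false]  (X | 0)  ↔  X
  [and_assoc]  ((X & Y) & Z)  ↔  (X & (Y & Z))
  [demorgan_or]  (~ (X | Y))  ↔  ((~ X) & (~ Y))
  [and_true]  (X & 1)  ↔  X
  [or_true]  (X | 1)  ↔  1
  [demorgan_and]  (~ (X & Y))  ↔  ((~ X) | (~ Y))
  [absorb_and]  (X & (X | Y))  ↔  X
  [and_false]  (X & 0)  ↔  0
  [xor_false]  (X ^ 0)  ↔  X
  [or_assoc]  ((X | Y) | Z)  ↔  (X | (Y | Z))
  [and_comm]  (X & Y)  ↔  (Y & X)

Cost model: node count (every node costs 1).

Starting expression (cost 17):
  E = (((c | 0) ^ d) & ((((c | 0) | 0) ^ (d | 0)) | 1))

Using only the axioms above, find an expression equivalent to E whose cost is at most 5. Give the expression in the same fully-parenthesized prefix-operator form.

((c | 0) ^ d)   [cost 5]

1. [or_false →] ((c | 0) | 0)  →  (c | 0);  E = (((c | 0) ^ d) & (((c | 0) ^ (d | 0)) | 1))
2. [or_false →] (d | 0)  →  d;  E = (((c | 0) ^ d) & (((c | 0) ^ d) | 1))
3. [absorb_and →] (((c | 0) ^ d) & (((c | 0) ^ d) | 1))  →  ((c | 0) ^ d);  cost 5 ≤ 5, done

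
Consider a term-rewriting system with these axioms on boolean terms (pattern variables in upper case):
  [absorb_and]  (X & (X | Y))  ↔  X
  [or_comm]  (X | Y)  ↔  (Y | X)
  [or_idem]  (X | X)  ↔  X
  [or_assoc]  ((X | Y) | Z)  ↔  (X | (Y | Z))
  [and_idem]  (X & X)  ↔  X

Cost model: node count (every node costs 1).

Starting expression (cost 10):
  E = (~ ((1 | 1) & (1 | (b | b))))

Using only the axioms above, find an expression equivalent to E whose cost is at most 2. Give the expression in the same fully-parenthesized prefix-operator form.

(~ 1)   [cost 2]

1. [or_idem →] (b | b)  →  b;  E = (~ ((1 | 1) & (1 | b)))
2. [or_idem →] (1 | 1)  →  1;  E = (~ (1 & (1 | b)))
3. [absorb_and →] (1 & (1 | b))  →  1;  cost 2 ≤ 2, done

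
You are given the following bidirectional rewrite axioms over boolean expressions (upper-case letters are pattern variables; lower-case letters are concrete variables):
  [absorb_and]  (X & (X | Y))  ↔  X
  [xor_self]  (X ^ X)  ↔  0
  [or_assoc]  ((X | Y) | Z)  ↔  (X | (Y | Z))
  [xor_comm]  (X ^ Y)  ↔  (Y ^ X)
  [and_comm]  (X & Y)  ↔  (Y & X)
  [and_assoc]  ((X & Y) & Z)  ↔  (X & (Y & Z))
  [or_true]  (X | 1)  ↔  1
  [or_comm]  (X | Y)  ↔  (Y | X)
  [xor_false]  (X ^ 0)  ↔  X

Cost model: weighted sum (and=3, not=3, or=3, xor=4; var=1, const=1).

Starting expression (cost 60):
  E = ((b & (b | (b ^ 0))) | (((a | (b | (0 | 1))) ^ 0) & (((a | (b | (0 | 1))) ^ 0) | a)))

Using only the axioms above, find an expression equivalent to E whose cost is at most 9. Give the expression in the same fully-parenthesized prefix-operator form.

step 1: absorb_and (→) rewrites (((a | (b | (0 | 1))) ^ 0) & (((a | (b | (0 | 1))) ^ 0) | a)) into ((a | (b | (0 | 1))) ^ 0), now ((b & (b | (b ^ 0))) | ((a | (b | (0 | 1))) ^ 0))
step 2: or_true (→) rewrites (0 | 1) into 1, now ((b & (b | (b ^ 0))) | ((a | (b | 1)) ^ 0))
step 3: xor_false (→) rewrites (b ^ 0) into b, now ((b & (b | b)) | ((a | (b | 1)) ^ 0))
step 4: xor_false (→) rewrites ((a | (b | 1)) ^ 0) into (a | (b | 1)), now ((b & (b | b)) | (a | (b | 1)))
step 5: or_true (→) rewrites (b | 1) into 1, now ((b & (b | b)) | (a | 1))
step 6: absorb_and (→) rewrites (b & (b | b)) into b, reaching cost 9 (bound 9)

(b | (a | 1))   [cost 9]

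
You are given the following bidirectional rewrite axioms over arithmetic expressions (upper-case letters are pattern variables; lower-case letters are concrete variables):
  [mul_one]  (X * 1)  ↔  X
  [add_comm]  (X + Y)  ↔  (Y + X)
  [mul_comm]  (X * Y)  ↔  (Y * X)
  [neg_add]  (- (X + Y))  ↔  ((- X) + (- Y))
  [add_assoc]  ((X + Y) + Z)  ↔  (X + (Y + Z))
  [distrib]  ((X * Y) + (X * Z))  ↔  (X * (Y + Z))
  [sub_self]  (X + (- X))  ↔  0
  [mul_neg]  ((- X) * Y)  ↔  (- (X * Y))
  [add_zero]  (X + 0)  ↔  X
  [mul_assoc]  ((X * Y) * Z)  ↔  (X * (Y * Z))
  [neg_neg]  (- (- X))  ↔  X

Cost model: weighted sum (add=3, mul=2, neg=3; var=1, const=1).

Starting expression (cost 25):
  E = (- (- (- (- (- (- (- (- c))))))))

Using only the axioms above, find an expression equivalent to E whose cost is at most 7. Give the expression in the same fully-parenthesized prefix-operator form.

step 1: neg_neg (→) rewrites (- (- (- (- c)))) into (- (- c)), now (- (- (- (- (- (- c))))))
step 2: neg_neg (→) rewrites (- (- (- (- c)))) into (- (- c)), now (- (- (- (- c))))
step 3: neg_neg (→) rewrites (- (- (- (- c)))) into (- (- c)), reaching cost 7 (bound 7)

(- (- c))   [cost 7]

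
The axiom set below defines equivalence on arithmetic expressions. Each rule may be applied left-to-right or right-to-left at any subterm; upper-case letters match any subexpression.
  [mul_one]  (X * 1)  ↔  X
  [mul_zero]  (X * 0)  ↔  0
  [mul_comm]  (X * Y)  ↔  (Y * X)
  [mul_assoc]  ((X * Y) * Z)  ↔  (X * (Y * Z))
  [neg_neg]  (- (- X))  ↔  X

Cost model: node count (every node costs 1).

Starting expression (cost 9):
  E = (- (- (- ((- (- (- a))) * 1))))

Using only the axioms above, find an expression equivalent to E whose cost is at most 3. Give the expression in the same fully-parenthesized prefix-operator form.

step 1: mul_one (→) rewrites ((- (- (- a))) * 1) into (- (- (- a))), now (- (- (- (- (- (- a))))))
step 2: neg_neg (→) rewrites (- (- (- (- a)))) into (- (- a)), now (- (- (- (- a))))
step 3: neg_neg (→) rewrites (- (- (- a))) into (- a), reaching cost 3 (bound 3)

(- (- a))   [cost 3]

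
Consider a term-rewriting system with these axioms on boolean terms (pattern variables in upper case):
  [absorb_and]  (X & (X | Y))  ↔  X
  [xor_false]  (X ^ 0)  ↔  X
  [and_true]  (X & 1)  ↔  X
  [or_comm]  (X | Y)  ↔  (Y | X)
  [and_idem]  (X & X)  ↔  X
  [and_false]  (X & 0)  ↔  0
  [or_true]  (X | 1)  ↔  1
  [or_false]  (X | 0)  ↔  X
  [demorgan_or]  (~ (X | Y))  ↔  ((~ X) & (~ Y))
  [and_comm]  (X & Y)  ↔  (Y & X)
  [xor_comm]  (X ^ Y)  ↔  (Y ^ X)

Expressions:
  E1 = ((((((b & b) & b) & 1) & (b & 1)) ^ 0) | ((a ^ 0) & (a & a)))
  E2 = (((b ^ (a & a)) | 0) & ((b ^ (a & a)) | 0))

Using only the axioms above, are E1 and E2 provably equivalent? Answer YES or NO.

NO

The axioms are sound identities: if E1 ↔* E2 then E1 and E2 evaluate identically under any assignment.
Under a=1, b=1: E1 evaluates to 1, E2 to 0. Distinct ⇒ no rewrite sequence connects them.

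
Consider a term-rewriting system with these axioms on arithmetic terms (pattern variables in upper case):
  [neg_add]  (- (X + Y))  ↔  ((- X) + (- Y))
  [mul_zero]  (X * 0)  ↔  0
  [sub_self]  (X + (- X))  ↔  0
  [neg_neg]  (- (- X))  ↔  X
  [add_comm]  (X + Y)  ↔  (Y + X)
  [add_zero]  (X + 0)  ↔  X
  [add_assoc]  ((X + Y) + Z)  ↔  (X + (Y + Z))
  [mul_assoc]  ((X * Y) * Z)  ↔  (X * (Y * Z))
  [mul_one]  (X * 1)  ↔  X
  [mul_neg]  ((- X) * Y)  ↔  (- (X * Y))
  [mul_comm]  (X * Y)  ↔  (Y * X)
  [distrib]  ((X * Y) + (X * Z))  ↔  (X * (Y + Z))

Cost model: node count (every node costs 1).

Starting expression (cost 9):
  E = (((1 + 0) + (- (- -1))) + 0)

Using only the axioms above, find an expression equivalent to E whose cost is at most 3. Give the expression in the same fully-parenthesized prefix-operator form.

(1 + -1)   [cost 3]

1. [neg_neg →] (- (- -1))  →  -1;  E = (((1 + 0) + -1) + 0)
2. [add_zero →] (1 + 0)  →  1;  E = ((1 + -1) + 0)
3. [add_zero →] ((1 + -1) + 0)  →  (1 + -1);  cost 3 ≤ 3, done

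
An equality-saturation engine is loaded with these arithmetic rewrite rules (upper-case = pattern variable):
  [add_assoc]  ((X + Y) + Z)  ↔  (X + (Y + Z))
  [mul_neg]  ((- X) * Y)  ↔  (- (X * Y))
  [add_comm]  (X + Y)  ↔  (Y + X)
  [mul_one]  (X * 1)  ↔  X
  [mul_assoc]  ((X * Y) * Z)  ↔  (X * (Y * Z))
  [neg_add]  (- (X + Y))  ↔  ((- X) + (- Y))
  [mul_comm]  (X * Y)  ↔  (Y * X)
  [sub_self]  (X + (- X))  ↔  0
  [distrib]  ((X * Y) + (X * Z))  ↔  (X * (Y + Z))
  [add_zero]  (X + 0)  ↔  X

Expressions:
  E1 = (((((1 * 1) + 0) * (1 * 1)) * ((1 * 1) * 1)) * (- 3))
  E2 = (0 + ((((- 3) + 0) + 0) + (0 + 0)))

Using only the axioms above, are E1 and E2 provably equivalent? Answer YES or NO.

(1) (1 * 1)  =[mul_one →]=  1    ⊢ ((((1 + 0) * (1 * 1)) * ((1 * 1) * 1)) * (- 3))
(2) (1 * 1)  =[mul_one →]=  1    ⊢ ((((1 + 0) * 1) * ((1 * 1) * 1)) * (- 3))
(3) ((1 * 1) * 1)  =[mul_one →]=  (1 * 1)    ⊢ ((((1 + 0) * 1) * (1 * 1)) * (- 3))
(4) ((1 + 0) * 1)  =[mul_one →]=  (1 + 0)    ⊢ (((1 + 0) * (1 * 1)) * (- 3))
(5) (1 * 1)  =[mul_one →]=  1    ⊢ (((1 + 0) * 1) * (- 3))
(6) (1 + 0)  =[add_zero →]=  1    ⊢ ((1 * 1) * (- 3))
(7) (1 * 1)  =[mul_one →]=  1    ⊢ (1 * (- 3))
(8) (1 * (- 3))  =[mul_comm →]=  ((- 3) * 1)
(9) ((- 3) * 1)  =[mul_one →]=  (- 3)
(10) (- 3)  =[add_zero ←]=  ((- 3) + 0)
(11) ((- 3) + 0)  =[add_comm →]=  (0 + (- 3))
(12) (- 3)  =[add_zero ←]=  ((- 3) + 0)    ⊢ (0 + ((- 3) + 0))
(13) 0  =[add_zero ←]=  (0 + 0)    ⊢ (0 + ((- 3) + (0 + 0)))
(14) (- 3)  =[add_zero ←]=  ((- 3) + 0)    ⊢ (0 + (((- 3) + 0) + (0 + 0)))
(15) (- 3)  =[add_zero ←]=  ((- 3) + 0)    ⊢ E2

YES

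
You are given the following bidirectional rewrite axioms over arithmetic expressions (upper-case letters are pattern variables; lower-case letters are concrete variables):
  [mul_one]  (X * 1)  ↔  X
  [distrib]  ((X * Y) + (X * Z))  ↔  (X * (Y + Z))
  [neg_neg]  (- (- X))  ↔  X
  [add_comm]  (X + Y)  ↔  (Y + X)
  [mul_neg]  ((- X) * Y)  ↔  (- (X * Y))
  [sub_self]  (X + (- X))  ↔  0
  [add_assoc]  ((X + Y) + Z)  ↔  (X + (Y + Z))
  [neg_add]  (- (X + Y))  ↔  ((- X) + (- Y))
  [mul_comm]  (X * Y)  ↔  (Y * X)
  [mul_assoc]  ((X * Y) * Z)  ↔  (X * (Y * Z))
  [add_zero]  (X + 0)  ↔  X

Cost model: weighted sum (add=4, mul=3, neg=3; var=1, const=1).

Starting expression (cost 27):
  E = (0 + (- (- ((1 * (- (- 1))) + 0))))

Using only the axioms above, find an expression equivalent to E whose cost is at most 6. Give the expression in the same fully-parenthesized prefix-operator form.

(1) (- (- 1))  =[neg_neg →]=  1    ⊢ (0 + (- (- ((1 * 1) + 0))))
(2) ((1 * 1) + 0)  =[add_zero →]=  (1 * 1)    ⊢ (0 + (- (- (1 * 1))))
(3) (1 * 1)  =[mul_one →]=  1    ⊢ (0 + (- (- 1)))
(4) (- (- 1))  =[neg_neg →]=  1    ⊢ cost 6, within 6

(0 + 1)   [cost 6]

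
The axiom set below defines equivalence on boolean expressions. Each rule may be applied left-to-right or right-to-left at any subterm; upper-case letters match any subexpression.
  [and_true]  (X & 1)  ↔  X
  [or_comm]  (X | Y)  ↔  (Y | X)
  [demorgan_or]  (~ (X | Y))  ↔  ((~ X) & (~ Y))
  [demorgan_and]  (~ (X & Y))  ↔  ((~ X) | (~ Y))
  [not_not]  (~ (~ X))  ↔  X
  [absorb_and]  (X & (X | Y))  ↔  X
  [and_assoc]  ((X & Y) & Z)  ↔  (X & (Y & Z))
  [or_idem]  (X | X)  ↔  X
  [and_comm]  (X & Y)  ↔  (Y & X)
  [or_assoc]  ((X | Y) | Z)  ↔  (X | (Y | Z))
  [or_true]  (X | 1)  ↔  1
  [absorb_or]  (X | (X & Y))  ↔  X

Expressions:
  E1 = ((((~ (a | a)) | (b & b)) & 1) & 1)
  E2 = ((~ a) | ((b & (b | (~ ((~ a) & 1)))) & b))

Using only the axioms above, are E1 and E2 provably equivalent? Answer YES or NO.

YES

step 1: and_true (→) rewrites ((((~ (a | a)) | (b & b)) & 1) & 1) into (((~ (a | a)) | (b & b)) & 1)
step 2: and_true (→) rewrites (((~ (a | a)) | (b & b)) & 1) into ((~ (a | a)) | (b & b))
step 3: or_idem (→) rewrites (a | a) into a, now ((~ a) | (b & b))
step 4: absorb_and (←) rewrites b into (b & (b | a)), now ((~ a) | ((b & (b | a)) & b))
step 5: not_not (←) rewrites a into (~ (~ a)), now ((~ a) | ((b & (b | (~ (~ a)))) & b))
step 6: and_true (←) rewrites (~ a) into ((~ a) & 1), which is E2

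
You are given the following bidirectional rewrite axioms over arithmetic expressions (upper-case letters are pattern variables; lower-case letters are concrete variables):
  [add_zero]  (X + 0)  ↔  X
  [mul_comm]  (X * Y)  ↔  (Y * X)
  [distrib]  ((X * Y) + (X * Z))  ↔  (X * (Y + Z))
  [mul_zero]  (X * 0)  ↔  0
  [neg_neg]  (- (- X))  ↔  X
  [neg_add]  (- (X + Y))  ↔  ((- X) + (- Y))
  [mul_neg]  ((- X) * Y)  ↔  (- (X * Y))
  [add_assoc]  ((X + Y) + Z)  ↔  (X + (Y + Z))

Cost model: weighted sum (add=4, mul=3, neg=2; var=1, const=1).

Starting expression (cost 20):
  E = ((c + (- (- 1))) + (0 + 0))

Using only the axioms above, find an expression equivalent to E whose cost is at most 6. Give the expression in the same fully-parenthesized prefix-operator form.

(c + 1)   [cost 6]

(1) (0 + 0)  =[add_zero →]=  0    ⊢ ((c + (- (- 1))) + 0)
(2) ((c + (- (- 1))) + 0)  =[add_zero →]=  (c + (- (- 1)))
(3) (- (- 1))  =[neg_neg →]=  1    ⊢ cost 6, within 6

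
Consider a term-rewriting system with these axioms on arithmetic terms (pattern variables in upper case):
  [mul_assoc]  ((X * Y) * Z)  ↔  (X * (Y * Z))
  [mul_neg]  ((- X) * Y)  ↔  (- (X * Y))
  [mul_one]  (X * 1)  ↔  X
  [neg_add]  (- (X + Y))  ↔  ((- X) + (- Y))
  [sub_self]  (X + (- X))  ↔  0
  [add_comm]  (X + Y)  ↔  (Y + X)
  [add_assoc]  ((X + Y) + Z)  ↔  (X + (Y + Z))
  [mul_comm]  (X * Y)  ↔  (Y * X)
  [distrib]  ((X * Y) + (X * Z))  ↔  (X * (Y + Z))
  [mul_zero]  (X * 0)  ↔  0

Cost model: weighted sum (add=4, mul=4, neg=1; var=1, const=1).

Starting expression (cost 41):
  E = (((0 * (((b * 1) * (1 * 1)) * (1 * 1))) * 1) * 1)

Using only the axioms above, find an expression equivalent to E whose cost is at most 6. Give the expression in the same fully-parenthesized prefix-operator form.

(0 * b)   [cost 6]

1. [mul_one →] (((0 * (((b * 1) * (1 * 1)) * (1 * 1))) * 1) * 1)  →  ((0 * (((b * 1) * (1 * 1)) * (1 * 1))) * 1)
2. [mul_one →] (b * 1)  →  b;  E = ((0 * ((b * (1 * 1)) * (1 * 1))) * 1)
3. [mul_one →] (1 * 1)  →  1;  E = ((0 * ((b * (1 * 1)) * 1)) * 1)
4. [mul_one →] (1 * 1)  →  1;  E = ((0 * ((b * 1) * 1)) * 1)
5. [mul_one →] (b * 1)  →  b;  E = ((0 * (b * 1)) * 1)
6. [mul_one →] (b * 1)  →  b;  E = ((0 * b) * 1)
7. [mul_one →] ((0 * b) * 1)  →  (0 * b);  cost 6 ≤ 6, done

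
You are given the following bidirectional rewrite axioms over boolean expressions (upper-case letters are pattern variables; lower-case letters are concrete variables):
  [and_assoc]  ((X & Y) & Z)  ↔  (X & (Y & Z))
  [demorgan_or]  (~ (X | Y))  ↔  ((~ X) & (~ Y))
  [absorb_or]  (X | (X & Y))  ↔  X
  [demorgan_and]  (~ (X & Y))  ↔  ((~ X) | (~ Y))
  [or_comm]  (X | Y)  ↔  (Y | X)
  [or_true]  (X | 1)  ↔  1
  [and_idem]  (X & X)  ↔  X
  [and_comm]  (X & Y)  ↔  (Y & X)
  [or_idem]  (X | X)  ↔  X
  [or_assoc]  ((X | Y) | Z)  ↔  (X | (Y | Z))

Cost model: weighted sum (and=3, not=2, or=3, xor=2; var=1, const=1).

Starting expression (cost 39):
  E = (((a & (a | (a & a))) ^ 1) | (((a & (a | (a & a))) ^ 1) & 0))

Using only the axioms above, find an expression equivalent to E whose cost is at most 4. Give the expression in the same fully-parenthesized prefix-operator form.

(a ^ 1)   [cost 4]

(1) (((a & (a | (a & a))) ^ 1) | (((a & (a | (a & a))) ^ 1) & 0))  =[absorb_or →]=  ((a & (a | (a & a))) ^ 1)
(2) (a | (a & a))  =[absorb_or →]=  a    ⊢ ((a & a) ^ 1)
(3) (a & a)  =[and_idem →]=  a    ⊢ cost 4, within 4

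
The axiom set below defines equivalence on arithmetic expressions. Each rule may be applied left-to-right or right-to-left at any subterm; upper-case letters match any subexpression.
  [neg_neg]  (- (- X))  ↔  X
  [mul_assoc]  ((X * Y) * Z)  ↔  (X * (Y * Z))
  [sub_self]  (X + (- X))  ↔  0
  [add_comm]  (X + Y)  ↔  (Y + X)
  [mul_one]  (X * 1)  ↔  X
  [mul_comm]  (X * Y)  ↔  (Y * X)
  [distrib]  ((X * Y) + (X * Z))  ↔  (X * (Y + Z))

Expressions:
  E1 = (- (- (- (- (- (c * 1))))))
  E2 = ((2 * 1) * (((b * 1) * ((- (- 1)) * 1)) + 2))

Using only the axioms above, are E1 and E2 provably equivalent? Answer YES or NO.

The axioms are sound identities: if E1 ↔* E2 then E1 and E2 evaluate identically under any assignment.
Under b=0, c=0: E1 evaluates to 0, E2 to 4. Distinct ⇒ no rewrite sequence connects them.

NO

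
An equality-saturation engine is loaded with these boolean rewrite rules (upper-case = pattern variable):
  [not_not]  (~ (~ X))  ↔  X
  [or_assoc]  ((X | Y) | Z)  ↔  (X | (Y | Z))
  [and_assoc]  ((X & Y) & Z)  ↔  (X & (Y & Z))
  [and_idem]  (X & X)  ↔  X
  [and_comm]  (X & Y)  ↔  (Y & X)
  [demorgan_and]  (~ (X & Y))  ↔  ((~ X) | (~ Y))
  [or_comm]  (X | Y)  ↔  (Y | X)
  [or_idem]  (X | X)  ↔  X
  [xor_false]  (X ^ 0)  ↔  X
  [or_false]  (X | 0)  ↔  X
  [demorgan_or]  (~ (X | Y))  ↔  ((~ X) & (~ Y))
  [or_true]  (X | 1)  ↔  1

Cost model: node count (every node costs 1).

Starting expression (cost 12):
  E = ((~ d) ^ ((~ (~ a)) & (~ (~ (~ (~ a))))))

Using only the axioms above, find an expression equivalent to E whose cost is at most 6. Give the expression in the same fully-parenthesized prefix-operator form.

1. [not_not →] (~ (~ (~ a)))  →  (~ a);  E = ((~ d) ^ ((~ (~ a)) & (~ (~ a))))
2. [not_not →] (~ (~ a))  →  a;  E = ((~ d) ^ ((~ (~ a)) & a))
3. [not_not →] (~ (~ a))  →  a;  cost 6 ≤ 6, done

((~ d) ^ (a & a))   [cost 6]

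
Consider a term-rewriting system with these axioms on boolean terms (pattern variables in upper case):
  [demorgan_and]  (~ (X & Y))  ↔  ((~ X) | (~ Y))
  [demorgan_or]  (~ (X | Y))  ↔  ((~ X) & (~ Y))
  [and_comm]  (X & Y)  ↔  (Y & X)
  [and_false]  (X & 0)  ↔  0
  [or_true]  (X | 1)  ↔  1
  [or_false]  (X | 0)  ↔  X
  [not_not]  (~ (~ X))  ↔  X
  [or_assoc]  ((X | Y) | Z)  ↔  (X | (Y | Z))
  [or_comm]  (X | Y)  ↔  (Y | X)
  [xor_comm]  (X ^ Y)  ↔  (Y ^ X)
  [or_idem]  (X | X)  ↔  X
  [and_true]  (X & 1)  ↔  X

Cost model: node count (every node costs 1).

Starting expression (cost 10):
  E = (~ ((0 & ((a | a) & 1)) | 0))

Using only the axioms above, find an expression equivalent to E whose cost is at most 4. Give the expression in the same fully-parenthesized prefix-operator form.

1. [or_false →] ((0 & ((a | a) & 1)) | 0)  →  (0 & ((a | a) & 1));  E = (~ (0 & ((a | a) & 1)))
2. [or_idem →] (a | a)  →  a;  E = (~ (0 & (a & 1)))
3. [and_true →] (a & 1)  →  a;  cost 4 ≤ 4, done

(~ (0 & a))   [cost 4]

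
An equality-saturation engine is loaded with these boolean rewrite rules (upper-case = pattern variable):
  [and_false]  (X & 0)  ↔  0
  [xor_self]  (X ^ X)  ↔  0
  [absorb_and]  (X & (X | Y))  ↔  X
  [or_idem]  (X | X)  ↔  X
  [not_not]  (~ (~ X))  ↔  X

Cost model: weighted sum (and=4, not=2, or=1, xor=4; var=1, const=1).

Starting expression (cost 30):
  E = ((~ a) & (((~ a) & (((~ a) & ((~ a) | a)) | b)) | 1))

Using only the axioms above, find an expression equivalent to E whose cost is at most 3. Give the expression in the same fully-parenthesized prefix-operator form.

1. [absorb_and →] ((~ a) & ((~ a) | a))  →  (~ a);  E = ((~ a) & (((~ a) & ((~ a) | b)) | 1))
2. [absorb_and →] ((~ a) & ((~ a) | b))  →  (~ a);  E = ((~ a) & ((~ a) | 1))
3. [absorb_and →] ((~ a) & ((~ a) | 1))  →  (~ a);  cost 3 ≤ 3, done

(~ a)   [cost 3]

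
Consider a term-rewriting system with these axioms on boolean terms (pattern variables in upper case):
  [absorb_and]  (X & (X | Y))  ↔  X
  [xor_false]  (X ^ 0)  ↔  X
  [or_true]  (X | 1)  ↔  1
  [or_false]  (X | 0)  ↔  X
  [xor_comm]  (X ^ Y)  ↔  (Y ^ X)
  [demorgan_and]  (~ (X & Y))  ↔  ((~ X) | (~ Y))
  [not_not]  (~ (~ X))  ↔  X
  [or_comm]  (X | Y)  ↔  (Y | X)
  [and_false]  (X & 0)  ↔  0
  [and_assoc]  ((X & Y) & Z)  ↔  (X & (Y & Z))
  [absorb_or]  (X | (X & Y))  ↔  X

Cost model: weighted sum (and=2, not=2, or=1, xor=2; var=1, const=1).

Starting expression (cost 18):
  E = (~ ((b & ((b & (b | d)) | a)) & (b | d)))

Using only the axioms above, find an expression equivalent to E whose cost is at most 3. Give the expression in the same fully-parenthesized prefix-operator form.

(~ b)   [cost 3]

(1) (b & (b | d))  =[absorb_and →]=  b    ⊢ (~ ((b & (b | a)) & (b | d)))
(2) (b & (b | a))  =[absorb_and →]=  b    ⊢ (~ (b & (b | d)))
(3) (b & (b | d))  =[absorb_and →]=  b    ⊢ cost 3, within 3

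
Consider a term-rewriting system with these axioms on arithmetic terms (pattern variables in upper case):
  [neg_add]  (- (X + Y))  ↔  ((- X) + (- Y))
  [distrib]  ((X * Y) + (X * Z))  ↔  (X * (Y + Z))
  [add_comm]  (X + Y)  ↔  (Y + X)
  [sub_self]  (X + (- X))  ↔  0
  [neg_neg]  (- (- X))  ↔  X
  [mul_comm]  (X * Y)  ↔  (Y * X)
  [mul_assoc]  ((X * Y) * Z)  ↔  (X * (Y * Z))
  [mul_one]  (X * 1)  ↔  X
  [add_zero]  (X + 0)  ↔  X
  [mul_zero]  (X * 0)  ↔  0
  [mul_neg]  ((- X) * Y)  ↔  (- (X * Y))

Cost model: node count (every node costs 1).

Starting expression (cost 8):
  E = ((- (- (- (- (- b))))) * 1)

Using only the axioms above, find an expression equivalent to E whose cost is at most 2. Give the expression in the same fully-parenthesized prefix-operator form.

(- b)   [cost 2]

step 1: mul_one (→) rewrites ((- (- (- (- (- b))))) * 1) into (- (- (- (- (- b)))))
step 2: neg_neg (→) rewrites (- (- (- (- (- b))))) into (- (- (- b)))
step 3: neg_neg (→) rewrites (- (- (- b))) into (- b), reaching cost 2 (bound 2)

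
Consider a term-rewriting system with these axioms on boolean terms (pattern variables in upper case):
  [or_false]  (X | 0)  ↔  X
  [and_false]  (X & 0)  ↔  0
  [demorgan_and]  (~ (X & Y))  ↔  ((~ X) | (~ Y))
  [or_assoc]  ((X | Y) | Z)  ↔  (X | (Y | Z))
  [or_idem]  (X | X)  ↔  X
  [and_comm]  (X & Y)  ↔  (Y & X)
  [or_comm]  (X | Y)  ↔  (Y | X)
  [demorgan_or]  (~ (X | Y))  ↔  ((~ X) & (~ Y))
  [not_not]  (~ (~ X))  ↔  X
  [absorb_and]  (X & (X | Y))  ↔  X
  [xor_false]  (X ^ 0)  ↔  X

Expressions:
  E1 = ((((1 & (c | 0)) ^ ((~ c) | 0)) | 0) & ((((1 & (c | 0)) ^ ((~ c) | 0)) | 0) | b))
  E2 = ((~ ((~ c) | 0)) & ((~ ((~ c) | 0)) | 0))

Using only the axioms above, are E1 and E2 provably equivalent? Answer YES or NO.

The axioms are sound identities: if E1 ↔* E2 then E1 and E2 evaluate identically under any assignment.
Under b=0, c=0: E1 evaluates to 1, E2 to 0. Distinct ⇒ no rewrite sequence connects them.

NO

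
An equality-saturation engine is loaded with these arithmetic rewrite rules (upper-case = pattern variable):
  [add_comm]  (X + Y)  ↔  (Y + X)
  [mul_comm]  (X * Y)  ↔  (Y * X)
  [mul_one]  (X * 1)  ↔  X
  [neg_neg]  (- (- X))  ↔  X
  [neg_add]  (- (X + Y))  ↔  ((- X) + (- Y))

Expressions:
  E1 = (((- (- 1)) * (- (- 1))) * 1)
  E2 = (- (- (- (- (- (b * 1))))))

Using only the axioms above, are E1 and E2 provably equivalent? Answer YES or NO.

The axioms are sound identities: if E1 ↔* E2 then E1 and E2 evaluate identically under any assignment.
Under b=0: E1 evaluates to 1, E2 to 0. Distinct ⇒ no rewrite sequence connects them.

NO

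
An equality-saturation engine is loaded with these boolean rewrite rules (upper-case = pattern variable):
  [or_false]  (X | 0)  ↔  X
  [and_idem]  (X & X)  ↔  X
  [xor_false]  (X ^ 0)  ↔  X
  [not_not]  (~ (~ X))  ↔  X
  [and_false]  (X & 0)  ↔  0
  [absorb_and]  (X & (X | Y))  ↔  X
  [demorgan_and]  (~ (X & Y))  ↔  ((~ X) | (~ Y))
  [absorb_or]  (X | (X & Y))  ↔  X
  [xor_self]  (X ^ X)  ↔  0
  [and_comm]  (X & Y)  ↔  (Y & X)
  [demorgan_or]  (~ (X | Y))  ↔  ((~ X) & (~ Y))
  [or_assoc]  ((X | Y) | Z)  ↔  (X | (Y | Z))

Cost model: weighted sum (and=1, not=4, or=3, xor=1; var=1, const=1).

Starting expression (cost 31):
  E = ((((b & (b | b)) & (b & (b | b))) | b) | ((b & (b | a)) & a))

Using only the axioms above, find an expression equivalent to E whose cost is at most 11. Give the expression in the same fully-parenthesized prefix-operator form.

(1) ((b & (b | b)) & (b & (b | b)))  =[and_idem →]=  (b & (b | b))    ⊢ (((b & (b | b)) | b) | ((b & (b | a)) & a))
(2) (b & (b | a))  =[absorb_and →]=  b    ⊢ (((b & (b | b)) | b) | (b & a))
(3) (b & (b | b))  =[absorb_and →]=  b    ⊢ cost 11, within 11

((b | b) | (b & a))   [cost 11]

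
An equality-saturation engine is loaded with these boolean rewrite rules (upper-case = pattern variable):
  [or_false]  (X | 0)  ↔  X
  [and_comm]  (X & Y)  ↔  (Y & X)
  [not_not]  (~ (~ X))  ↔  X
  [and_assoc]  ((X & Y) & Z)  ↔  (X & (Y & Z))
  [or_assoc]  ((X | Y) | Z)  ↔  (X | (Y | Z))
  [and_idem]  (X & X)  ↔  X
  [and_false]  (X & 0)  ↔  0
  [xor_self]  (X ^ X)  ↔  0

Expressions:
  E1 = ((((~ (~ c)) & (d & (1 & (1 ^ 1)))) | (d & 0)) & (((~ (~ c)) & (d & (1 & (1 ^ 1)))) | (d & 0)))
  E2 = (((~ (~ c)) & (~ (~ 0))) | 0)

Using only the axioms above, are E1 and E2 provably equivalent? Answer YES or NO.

YES

step 1: and_idem (→) rewrites ((((~ (~ c)) & (d & (1 & (1 ^ 1)))) | (d & 0)) & (((~ (~ c)) & (d & (1 & (1 ^ 1)))) | (d & 0))) into (((~ (~ c)) & (d & (1 & (1 ^ 1)))) | (d & 0))
step 2: and_false (→) rewrites (d & 0) into 0, now (((~ (~ c)) & (d & (1 & (1 ^ 1)))) | 0)
step 3: xor_self (→) rewrites (1 ^ 1) into 0, now (((~ (~ c)) & (d & (1 & 0))) | 0)
step 4: or_false (→) rewrites (((~ (~ c)) & (d & (1 & 0))) | 0) into ((~ (~ c)) & (d & (1 & 0)))
step 5: not_not (→) rewrites (~ (~ c)) into c, now (c & (d & (1 & 0)))
step 6: and_false (→) rewrites (1 & 0) into 0, now (c & (d & 0))
step 7: and_false (→) rewrites (d & 0) into 0, now (c & 0)
step 8: not_not (←) rewrites c into (~ (~ c)), now ((~ (~ c)) & 0)
step 9: not_not (←) rewrites 0 into (~ (~ 0)), now ((~ (~ c)) & (~ (~ 0)))
step 10: or_false (←) rewrites ((~ (~ c)) & (~ (~ 0))) into (((~ (~ c)) & (~ (~ 0))) | 0), which is E2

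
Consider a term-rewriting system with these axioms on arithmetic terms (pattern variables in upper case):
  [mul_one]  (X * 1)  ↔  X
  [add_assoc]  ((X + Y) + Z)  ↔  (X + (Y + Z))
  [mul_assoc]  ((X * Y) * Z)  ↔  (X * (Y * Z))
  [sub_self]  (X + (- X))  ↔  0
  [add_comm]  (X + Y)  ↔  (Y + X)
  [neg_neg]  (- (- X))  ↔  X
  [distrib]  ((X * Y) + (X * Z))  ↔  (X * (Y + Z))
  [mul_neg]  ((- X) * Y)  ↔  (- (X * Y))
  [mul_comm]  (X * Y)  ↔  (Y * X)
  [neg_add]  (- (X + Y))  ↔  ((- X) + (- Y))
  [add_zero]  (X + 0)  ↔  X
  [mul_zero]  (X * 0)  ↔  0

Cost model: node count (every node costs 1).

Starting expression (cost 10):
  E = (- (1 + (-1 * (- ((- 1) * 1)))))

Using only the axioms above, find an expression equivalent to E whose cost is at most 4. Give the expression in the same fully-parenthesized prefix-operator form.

(- (1 + -1))   [cost 4]

step 1: mul_one (→) rewrites ((- 1) * 1) into (- 1), now (- (1 + (-1 * (- (- 1)))))
step 2: neg_neg (→) rewrites (- (- 1)) into 1, now (- (1 + (-1 * 1)))
step 3: mul_one (→) rewrites (-1 * 1) into -1, reaching cost 4 (bound 4)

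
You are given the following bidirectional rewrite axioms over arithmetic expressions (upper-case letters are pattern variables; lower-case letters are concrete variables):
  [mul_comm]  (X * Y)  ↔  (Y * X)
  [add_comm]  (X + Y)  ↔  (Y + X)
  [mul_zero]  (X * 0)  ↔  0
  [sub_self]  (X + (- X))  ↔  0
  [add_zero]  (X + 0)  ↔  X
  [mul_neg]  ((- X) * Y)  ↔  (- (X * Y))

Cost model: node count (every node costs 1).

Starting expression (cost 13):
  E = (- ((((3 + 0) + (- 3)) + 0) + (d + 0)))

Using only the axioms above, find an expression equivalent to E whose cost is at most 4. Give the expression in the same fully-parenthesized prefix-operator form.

(1) (((3 + 0) + (- 3)) + 0)  =[add_zero →]=  ((3 + 0) + (- 3))    ⊢ (- (((3 + 0) + (- 3)) + (d + 0)))
(2) (3 + 0)  =[add_zero →]=  3    ⊢ (- ((3 + (- 3)) + (d + 0)))
(3) (3 + (- 3))  =[sub_self →]=  0    ⊢ (- (0 + (d + 0)))
(4) (d + 0)  =[add_zero →]=  d    ⊢ cost 4, within 4

(- (0 + d))   [cost 4]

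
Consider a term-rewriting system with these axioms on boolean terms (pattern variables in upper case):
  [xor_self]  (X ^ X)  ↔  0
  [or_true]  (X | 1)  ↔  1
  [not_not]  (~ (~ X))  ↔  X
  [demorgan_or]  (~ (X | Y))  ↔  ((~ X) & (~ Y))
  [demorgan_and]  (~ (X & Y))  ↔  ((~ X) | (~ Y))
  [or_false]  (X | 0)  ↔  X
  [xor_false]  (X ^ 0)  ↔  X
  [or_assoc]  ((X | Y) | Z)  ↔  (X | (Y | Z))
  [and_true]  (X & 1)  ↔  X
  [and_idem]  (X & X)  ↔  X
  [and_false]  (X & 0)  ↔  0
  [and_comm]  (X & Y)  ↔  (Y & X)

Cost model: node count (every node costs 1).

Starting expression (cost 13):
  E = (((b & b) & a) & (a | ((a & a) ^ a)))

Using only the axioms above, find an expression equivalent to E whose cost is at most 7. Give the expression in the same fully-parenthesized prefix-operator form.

(1) (a & a)  =[and_idem →]=  a    ⊢ (((b & b) & a) & (a | (a ^ a)))
(2) (a ^ a)  =[xor_self →]=  0    ⊢ (((b & b) & a) & (a | 0))
(3) (b & b)  =[and_idem →]=  b    ⊢ cost 7, within 7

((b & a) & (a | 0))   [cost 7]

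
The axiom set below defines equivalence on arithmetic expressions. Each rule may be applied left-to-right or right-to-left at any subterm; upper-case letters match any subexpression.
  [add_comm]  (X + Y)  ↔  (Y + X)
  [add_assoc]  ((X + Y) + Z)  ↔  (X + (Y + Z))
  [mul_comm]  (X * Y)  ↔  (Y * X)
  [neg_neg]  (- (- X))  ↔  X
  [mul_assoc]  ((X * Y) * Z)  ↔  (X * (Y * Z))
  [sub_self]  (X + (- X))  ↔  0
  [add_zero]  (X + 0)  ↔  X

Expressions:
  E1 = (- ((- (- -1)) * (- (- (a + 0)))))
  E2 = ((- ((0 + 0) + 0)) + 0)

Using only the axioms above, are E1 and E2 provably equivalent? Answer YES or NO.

All listed rules preserve value, hence provable equivalence implies equal values everywhere; look for a separating assignment.
a=1 gives E1 ↦ 1, E2 ↦ 0; values differ ⇒ not provably equivalent.

NO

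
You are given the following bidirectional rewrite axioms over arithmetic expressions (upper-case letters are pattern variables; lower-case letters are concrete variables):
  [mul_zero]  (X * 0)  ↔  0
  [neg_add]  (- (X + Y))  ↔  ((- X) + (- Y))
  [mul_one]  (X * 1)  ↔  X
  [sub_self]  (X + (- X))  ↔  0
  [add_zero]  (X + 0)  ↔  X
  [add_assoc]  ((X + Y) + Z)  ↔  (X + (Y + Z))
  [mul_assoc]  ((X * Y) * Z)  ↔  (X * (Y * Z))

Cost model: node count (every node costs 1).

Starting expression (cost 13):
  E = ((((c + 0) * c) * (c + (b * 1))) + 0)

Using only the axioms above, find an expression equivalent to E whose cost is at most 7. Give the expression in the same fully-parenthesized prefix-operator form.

(1) (c + 0)  =[add_zero →]=  c    ⊢ (((c * c) * (c + (b * 1))) + 0)
(2) (((c * c) * (c + (b * 1))) + 0)  =[add_zero →]=  ((c * c) * (c + (b * 1)))
(3) (b * 1)  =[mul_one →]=  b    ⊢ cost 7, within 7

((c * c) * (c + b))   [cost 7]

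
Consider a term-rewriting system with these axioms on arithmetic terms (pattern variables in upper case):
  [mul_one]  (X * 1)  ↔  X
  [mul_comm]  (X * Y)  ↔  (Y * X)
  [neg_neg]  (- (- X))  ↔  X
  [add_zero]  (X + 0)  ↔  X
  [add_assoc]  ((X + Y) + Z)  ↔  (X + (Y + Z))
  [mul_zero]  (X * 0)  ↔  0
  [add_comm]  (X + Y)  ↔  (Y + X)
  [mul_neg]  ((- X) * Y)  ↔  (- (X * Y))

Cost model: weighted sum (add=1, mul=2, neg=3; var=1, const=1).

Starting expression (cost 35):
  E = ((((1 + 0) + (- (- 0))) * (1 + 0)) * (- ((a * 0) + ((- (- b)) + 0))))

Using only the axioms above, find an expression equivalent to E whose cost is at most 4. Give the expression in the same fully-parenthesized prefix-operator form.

(1) (- (- b))  =[neg_neg →]=  b    ⊢ ((((1 + 0) + (- (- 0))) * (1 + 0)) * (- ((a * 0) + (b + 0))))
(2) (1 + 0)  =[add_zero →]=  1    ⊢ (((1 + (- (- 0))) * (1 + 0)) * (- ((a * 0) + (b + 0))))
(3) (1 + 0)  =[add_zero →]=  1    ⊢ (((1 + (- (- 0))) * 1) * (- ((a * 0) + (b + 0))))
(4) (((1 + (- (- 0))) * 1) * (- ((a * 0) + (b + 0))))  =[mul_comm →]=  ((- ((a * 0) + (b + 0))) * ((1 + (- (- 0))) * 1))
(5) (- (- 0))  =[neg_neg →]=  0    ⊢ ((- ((a * 0) + (b + 0))) * ((1 + 0) * 1))
(6) (a * 0)  =[mul_zero →]=  0    ⊢ ((- (0 + (b + 0))) * ((1 + 0) * 1))
(7) (b + 0)  =[add_zero →]=  b    ⊢ ((- (0 + b)) * ((1 + 0) * 1))
(8) (0 + b)  =[add_comm →]=  (b + 0)    ⊢ ((- (b + 0)) * ((1 + 0) * 1))
(9) (1 + 0)  =[add_zero →]=  1    ⊢ ((- (b + 0)) * (1 * 1))
(10) (b + 0)  =[add_zero →]=  b    ⊢ ((- b) * (1 * 1))
(11) (1 * 1)  =[mul_one →]=  1    ⊢ ((- b) * 1)
(12) ((- b) * 1)  =[mul_one →]=  (- b)    ⊢ cost 4, within 4

(- b)   [cost 4]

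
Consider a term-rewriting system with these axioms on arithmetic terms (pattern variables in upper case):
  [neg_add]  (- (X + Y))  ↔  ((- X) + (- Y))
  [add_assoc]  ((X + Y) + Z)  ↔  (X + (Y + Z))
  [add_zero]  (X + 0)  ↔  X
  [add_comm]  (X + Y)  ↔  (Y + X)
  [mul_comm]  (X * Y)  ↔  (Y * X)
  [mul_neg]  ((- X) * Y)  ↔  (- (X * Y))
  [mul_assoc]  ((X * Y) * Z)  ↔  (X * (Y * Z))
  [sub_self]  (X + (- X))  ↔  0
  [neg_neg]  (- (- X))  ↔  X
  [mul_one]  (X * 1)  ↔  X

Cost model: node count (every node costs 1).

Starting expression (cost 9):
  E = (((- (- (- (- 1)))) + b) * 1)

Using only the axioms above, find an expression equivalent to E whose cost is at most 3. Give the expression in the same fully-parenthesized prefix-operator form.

1. [mul_one →] (((- (- (- (- 1)))) + b) * 1)  →  ((- (- (- (- 1)))) + b)
2. [neg_neg →] (- (- (- (- 1))))  →  (- (- 1));  E = ((- (- 1)) + b)
3. [neg_neg →] (- (- 1))  →  1;  cost 3 ≤ 3, done

(1 + b)   [cost 3]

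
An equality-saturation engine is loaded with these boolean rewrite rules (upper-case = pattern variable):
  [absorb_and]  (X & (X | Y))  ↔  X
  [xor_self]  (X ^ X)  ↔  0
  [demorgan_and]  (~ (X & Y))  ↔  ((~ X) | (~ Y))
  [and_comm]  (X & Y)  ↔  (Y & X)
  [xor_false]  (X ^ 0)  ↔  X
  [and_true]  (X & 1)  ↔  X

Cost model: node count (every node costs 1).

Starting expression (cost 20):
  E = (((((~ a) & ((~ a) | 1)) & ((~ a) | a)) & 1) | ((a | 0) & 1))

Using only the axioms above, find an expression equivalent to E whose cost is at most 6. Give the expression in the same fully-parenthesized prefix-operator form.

((~ a) | (a | 0))   [cost 6]

1. [absorb_and →] ((~ a) & ((~ a) | 1))  →  (~ a);  E = ((((~ a) & ((~ a) | a)) & 1) | ((a | 0) & 1))
2. [and_true →] ((a | 0) & 1)  →  (a | 0);  E = ((((~ a) & ((~ a) | a)) & 1) | (a | 0))
3. [and_true →] (((~ a) & ((~ a) | a)) & 1)  →  ((~ a) & ((~ a) | a));  E = (((~ a) & ((~ a) | a)) | (a | 0))
4. [absorb_and →] ((~ a) & ((~ a) | a))  →  (~ a);  cost 6 ≤ 6, done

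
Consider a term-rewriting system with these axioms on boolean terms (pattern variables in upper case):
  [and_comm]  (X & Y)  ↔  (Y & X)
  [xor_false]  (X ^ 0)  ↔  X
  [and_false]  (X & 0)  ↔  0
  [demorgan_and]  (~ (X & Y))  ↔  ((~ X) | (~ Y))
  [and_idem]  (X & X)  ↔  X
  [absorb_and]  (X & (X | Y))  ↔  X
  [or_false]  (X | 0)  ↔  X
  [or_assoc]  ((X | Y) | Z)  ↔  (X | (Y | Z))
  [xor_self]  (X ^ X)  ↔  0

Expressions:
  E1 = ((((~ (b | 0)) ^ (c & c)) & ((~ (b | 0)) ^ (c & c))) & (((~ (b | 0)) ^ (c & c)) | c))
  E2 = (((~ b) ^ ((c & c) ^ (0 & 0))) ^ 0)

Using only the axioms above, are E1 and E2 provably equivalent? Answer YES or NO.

YES

(1) (((~ (b | 0)) ^ (c & c)) & ((~ (b | 0)) ^ (c & c)))  =[and_idem →]=  ((~ (b | 0)) ^ (c & c))    ⊢ (((~ (b | 0)) ^ (c & c)) & (((~ (b | 0)) ^ (c & c)) | c))
(2) (((~ (b | 0)) ^ (c & c)) & (((~ (b | 0)) ^ (c & c)) | c))  =[absorb_and →]=  ((~ (b | 0)) ^ (c & c))
(3) (b | 0)  =[or_false →]=  b    ⊢ ((~ b) ^ (c & c))
(4) (c & c)  =[xor_false ←]=  ((c & c) ^ 0)    ⊢ ((~ b) ^ ((c & c) ^ 0))
(5) ((~ b) ^ ((c & c) ^ 0))  =[xor_false ←]=  (((~ b) ^ ((c & c) ^ 0)) ^ 0)
(6) 0  =[and_idem ←]=  (0 & 0)    ⊢ E2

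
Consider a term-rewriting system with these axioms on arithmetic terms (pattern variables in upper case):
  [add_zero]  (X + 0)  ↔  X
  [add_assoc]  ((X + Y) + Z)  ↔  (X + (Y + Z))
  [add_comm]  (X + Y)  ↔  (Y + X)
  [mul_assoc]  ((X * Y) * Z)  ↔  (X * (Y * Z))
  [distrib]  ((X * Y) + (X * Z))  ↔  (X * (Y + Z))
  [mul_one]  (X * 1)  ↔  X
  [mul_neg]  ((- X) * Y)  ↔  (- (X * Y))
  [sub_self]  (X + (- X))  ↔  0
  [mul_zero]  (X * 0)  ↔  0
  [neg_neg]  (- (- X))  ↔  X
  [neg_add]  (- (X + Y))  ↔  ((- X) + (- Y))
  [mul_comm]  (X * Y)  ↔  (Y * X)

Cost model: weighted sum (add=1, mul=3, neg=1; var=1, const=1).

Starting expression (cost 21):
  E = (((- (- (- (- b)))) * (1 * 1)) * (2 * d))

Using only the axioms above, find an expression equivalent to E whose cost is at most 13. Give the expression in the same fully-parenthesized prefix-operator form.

((b * 1) * (2 * d))   [cost 13]

step 1: neg_neg (→) rewrites (- (- b)) into b, now (((- (- b)) * (1 * 1)) * (2 * d))
step 2: neg_neg (→) rewrites (- (- b)) into b, now ((b * (1 * 1)) * (2 * d))
step 3: mul_one (→) rewrites (1 * 1) into 1, reaching cost 13 (bound 13)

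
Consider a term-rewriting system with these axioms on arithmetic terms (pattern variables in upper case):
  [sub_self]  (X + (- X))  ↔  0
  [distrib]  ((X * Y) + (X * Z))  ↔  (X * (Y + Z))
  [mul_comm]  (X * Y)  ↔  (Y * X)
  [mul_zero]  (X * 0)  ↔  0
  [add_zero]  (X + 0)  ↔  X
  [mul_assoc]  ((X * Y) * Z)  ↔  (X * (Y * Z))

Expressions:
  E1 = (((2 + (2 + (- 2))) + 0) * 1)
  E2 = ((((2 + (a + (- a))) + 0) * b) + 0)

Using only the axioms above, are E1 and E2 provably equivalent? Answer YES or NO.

NO

The axioms are sound identities: if E1 ↔* E2 then E1 and E2 evaluate identically under any assignment.
Under a=0, b=0: E1 evaluates to 2, E2 to 0. Distinct ⇒ no rewrite sequence connects them.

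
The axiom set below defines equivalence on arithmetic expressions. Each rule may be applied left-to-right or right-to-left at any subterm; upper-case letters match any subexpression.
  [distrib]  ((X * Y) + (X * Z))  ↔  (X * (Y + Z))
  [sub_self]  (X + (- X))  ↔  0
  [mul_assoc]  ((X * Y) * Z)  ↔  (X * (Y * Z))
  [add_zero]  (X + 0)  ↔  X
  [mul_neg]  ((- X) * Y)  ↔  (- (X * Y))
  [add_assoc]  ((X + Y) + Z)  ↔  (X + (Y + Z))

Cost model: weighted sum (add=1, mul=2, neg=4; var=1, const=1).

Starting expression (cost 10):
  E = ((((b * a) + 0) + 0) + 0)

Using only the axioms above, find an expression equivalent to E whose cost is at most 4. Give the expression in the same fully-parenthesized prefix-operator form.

(b * a)   [cost 4]

step 1: add_zero (→) rewrites (((b * a) + 0) + 0) into ((b * a) + 0), now (((b * a) + 0) + 0)
step 2: add_zero (→) rewrites (((b * a) + 0) + 0) into ((b * a) + 0)
step 3: add_zero (→) rewrites ((b * a) + 0) into (b * a), reaching cost 4 (bound 4)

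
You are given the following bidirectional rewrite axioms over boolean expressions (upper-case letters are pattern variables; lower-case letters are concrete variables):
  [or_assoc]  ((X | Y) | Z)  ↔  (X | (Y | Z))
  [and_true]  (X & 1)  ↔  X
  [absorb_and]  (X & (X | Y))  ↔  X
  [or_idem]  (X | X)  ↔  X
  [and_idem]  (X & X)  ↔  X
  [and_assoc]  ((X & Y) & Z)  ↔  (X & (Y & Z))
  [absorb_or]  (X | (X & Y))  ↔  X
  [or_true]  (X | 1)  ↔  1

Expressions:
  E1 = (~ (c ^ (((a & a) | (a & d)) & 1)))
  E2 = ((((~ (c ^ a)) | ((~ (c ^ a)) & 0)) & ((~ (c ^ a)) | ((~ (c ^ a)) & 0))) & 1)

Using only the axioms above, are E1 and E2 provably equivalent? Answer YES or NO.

YES

1. [and_idem →] (a & a)  →  a;  E1 = (~ (c ^ ((a | (a & d)) & 1)))
2. [absorb_or →] (a | (a & d))  →  a;  E1 = (~ (c ^ (a & 1)))
3. [and_true →] (a & 1)  →  a;  E1 = (~ (c ^ a))
4. [and_true ←] (~ (c ^ a))  →  ((~ (c ^ a)) & 1)
5. [absorb_or ←] (~ (c ^ a))  →  ((~ (c ^ a)) | ((~ (c ^ a)) & 0));  E1 = (((~ (c ^ a)) | ((~ (c ^ a)) & 0)) & 1)
6. [and_idem ←] ((~ (c ^ a)) | ((~ (c ^ a)) & 0))  →  (((~ (c ^ a)) | ((~ (c ^ a)) & 0)) & ((~ (c ^ a)) | ((~ (c ^ a)) & 0)));  this is E2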